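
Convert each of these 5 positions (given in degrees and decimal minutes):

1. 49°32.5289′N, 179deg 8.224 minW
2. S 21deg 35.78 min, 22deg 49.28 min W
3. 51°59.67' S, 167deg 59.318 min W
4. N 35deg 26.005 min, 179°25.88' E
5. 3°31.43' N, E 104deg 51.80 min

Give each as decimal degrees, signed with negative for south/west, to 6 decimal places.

Point 1:
  φ: 49 + 32.5289/60 = 49.5421483
  N ⇒ keep positive
  λ: 8.224′ = 0.137067°; total 179.1370667
  hemisphere W, so the sign is −
Point 2:
  φ: 35.78′ = 0.596333°; total 21.5963333
  hemisphere S, so the sign is −
  Lon: 49.28′ = 0.821333°; total 22.8213333
  W ⇒ negate
Point 3:
  Lat: 51 + 59.67/60 = 51.9945000
  hemisphere S, so the sign is −
  λ: 59.318′ = 0.988633°; total 167.9886333
  W → negative
Point 4:
  φ: 35 + 26.005/60 = 35.4334167
  N ⇒ keep positive
  Longitude: 179 + 25.88/60 = 179.4313333
  E → positive
Point 5:
  Lat: 31.43′ = 0.523833°; total 3.5238333
  N → positive
  Longitude: 51.8′ = 0.863333°; total 104.8633333
  E → positive

1. 49.542148, -179.137067
2. -21.596333, -22.821333
3. -51.994500, -167.988633
4. 35.433417, 179.431333
5. 3.523833, 104.863333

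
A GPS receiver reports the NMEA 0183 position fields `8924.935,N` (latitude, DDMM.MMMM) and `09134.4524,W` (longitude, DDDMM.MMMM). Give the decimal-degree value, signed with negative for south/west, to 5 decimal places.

Latitude: split at 2 digits → 89° and 24.935′; 89 + 24.935/60 = 89.415583
N → positive
Lon: split at 3 digits → 091° and 34.4524′; 91 + 34.4524/60 = 91.574207
W → negative

89.41558, -91.57421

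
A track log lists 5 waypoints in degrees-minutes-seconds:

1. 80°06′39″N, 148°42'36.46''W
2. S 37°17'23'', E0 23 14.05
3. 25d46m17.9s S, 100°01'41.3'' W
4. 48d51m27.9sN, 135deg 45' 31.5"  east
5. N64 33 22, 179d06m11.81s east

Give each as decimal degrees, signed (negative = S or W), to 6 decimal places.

1. 80.110833, -148.710128
2. -37.289722, 0.387236
3. -25.771639, -100.028139
4. 48.857750, 135.758750
5. 64.556111, 179.103281

Point 1:
  φ: 80 + 6/60 + 39/3600 = 80.1108333
  N ⇒ keep positive
  Lon: 148 + 42/60 + 36.46/3600 = 148.7101278
  W → negative
Point 2:
  Latitude: 17′ + 23″ = 17.38333′; 37 + 17.38333/60 = 37.2897222
  S ⇒ negate
  λ: 23′ + 14.05″ = 23.23417′; 0 + 23.23417/60 = 0.3872361
  E → positive
Point 3:
  Latitude: 25 + 46/60 + 17.9/3600 = 25.7716389
  S → negative
  Longitude: 100 + 1/60 + 41.3/3600 = 100.0281389
  W → negative
Point 4:
  Lat: 51′ + 27.9″ = 51.46500′; 48 + 51.46500/60 = 48.8577500
  N → positive
  λ: 45′ + 31.5″ = 45.52500′; 135 + 45.52500/60 = 135.7587500
  E ⇒ keep positive
Point 5:
  Latitude: 33′ + 22″ = 33.36667′; 64 + 33.36667/60 = 64.5561111
  N ⇒ keep positive
  Lon: 6′ + 11.81″ = 6.19683′; 179 + 6.19683/60 = 179.1032806
  E ⇒ keep positive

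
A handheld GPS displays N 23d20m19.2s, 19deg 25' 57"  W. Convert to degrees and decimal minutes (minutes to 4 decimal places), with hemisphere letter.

Latitude: 20 + 19.2/60 = 20.320000′
Longitude: seconds/60 = 0.95000; minutes = 25 + 0.95000 = 25.950000

23° 20.3200′ N, 19° 25.9500′ W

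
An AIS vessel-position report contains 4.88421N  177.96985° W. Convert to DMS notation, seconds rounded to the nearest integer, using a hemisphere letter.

4°53′3″ N, 177°58′11″ W

φ: 0.884210 × 60 = 53.05260′ → 53′, remainder × 60 = 3.16″
Longitude: whole degrees 177; 58.19100′ → 58′ and 11.46″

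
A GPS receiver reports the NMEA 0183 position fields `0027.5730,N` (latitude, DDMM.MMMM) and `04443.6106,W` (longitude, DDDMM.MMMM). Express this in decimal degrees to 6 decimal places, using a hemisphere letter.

0.459550° N, 44.726843° W

Latitude: degrees = first 2 digits = 0, minutes = 27.573; 0 + 27.573/60 = 0.4595500
Longitude: split at 3 digits → 044° and 43.6106′; 44 + 43.6106/60 = 44.7268433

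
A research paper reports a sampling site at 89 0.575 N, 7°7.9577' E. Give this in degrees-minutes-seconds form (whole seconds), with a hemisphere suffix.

Latitude: 0.57500′ → 0′ and 0.57500 × 60 = 34.50″
λ: 7.95770′ → 7′ and 0.95770 × 60 = 57.46″

89°00′35″ N, 7°07′57″ E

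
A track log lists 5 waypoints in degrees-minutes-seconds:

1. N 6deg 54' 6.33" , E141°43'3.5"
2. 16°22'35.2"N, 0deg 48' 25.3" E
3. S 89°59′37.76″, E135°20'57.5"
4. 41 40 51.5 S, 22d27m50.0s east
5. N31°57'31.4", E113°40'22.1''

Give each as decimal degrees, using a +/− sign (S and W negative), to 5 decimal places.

1. 6.90176, 141.71764
2. 16.37644, 0.80703
3. -89.99382, 135.34931
4. -41.68097, 22.46389
5. 31.95872, 113.67281

Point 1:
  Lat: 6 + 54/60 + 6.33/3600 = 6.901758
  N → positive
  λ: 43′ + 3.5″ = 43.05833′; 141 + 43.05833/60 = 141.717639
  E ⇒ keep positive
Point 2:
  φ: 16 + 22/60 + 35.2/3600 = 16.376444
  N ⇒ keep positive
  Longitude: 0° + 48/60 + 25.3/3600 = 0 + 0.800000 + 0.007028 = 0.807028
  E → positive
Point 3:
  Lat: 59′ + 37.76″ = 59.62933′; 89 + 59.62933/60 = 89.993822
  S → negative
  Longitude: 135 + 20/60 + 57.5/3600 = 135.349306
  E ⇒ keep positive
Point 4:
  φ: 41° + 40/60 + 51.5/3600 = 41 + 0.666667 + 0.014306 = 41.680972
  S ⇒ negate
  λ: 27′ + 50″ = 27.83333′; 22 + 27.83333/60 = 22.463889
  E ⇒ keep positive
Point 5:
  Lat: 31 + 57/60 + 31.4/3600 = 31.958722
  N → positive
  Lon: 40′ + 22.1″ = 40.36833′; 113 + 40.36833/60 = 113.672806
  E ⇒ keep positive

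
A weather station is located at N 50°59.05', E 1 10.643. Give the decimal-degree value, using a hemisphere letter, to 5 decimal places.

50.98417° N, 1.17738° E

Latitude: 50 + 59.05/60 = 50.984167
Lon: 1 + 10.643/60 = 1.177383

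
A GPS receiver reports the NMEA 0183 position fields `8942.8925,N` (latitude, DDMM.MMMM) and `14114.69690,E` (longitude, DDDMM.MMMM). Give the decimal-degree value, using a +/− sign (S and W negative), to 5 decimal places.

89.71488, 141.24495

Lat: split at 2 digits → 89° and 42.8925′; 89 + 42.8925/60 = 89.714875
N → positive
Longitude: split at 3 digits → 141° and 14.6969′; 141 + 14.6969/60 = 141.244948
E → positive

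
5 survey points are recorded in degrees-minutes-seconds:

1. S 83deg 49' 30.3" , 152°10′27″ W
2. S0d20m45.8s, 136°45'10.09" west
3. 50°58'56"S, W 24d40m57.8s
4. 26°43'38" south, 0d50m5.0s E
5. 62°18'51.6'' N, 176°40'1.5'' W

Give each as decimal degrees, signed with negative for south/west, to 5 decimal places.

1. -83.82508, -152.17417
2. -0.34606, -136.75280
3. -50.98222, -24.68272
4. -26.72722, 0.83472
5. 62.31433, -176.66708

Point 1:
  Lat: 49′ + 30.3″ = 49.50500′; 83 + 49.50500/60 = 83.825083
  S ⇒ negate
  Longitude: 152 + 10/60 + 27/3600 = 152.174167
  W → negative
Point 2:
  φ: 0 + 20/60 + 45.8/3600 = 0.346056
  hemisphere S, so the sign is −
  Lon: 45′ + 10.09″ = 45.16817′; 136 + 45.16817/60 = 136.752803
  hemisphere W, so the sign is −
Point 3:
  Lat: 58′ + 56″ = 58.93333′; 50 + 58.93333/60 = 50.982222
  S ⇒ negate
  λ: 40′ + 57.8″ = 40.96333′; 24 + 40.96333/60 = 24.682722
  hemisphere W, so the sign is −
Point 4:
  Latitude: 43′ + 38″ = 43.63333′; 26 + 43.63333/60 = 26.727222
  S → negative
  Lon: 0 + 50/60 + 5/3600 = 0.834722
  E → positive
Point 5:
  Latitude: 62 + 18/60 + 51.6/3600 = 62.314333
  N → positive
  λ: 40′ + 1.5″ = 40.02500′; 176 + 40.02500/60 = 176.667083
  W → negative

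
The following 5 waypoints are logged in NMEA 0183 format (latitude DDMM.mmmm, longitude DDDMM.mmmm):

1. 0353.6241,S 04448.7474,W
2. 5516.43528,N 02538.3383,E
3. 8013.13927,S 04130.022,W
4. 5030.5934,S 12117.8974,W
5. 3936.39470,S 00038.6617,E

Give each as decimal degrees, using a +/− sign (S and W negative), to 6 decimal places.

Point 1:
  Lat: degrees = first 2 digits = 3, minutes = 53.6241; 3 + 53.6241/60 = 3.8937350
  S ⇒ negate
  λ: degrees = first 3 digits = 44, minutes = 48.7474; 44 + 48.7474/60 = 44.8124567
  W ⇒ negate
Point 2:
  φ: split at 2 digits → 55° and 16.43528′; 55 + 16.43528/60 = 55.2739213
  N → positive
  Lon: degrees = first 3 digits = 25, minutes = 38.3383; 25 + 38.3383/60 = 25.6389717
  E ⇒ keep positive
Point 3:
  Latitude: degrees = first 2 digits = 80, minutes = 13.13927; 80 + 13.13927/60 = 80.2189878
  hemisphere S, so the sign is −
  Longitude: split at 3 digits → 041° and 30.022′; 41 + 30.022/60 = 41.5003667
  hemisphere W, so the sign is −
Point 4:
  Latitude: split at 2 digits → 50° and 30.5934′; 50 + 30.5934/60 = 50.5098900
  S → negative
  Longitude: split at 3 digits → 121° and 17.8974′; 121 + 17.8974/60 = 121.2982900
  W ⇒ negate
Point 5:
  Lat: split at 2 digits → 39° and 36.3947′; 39 + 36.3947/60 = 39.6065783
  S → negative
  Lon: split at 3 digits → 000° and 38.6617′; 0 + 38.6617/60 = 0.6443617
  E → positive

1. -3.893735, -44.812457
2. 55.273921, 25.638972
3. -80.218988, -41.500367
4. -50.509890, -121.298290
5. -39.606578, 0.644362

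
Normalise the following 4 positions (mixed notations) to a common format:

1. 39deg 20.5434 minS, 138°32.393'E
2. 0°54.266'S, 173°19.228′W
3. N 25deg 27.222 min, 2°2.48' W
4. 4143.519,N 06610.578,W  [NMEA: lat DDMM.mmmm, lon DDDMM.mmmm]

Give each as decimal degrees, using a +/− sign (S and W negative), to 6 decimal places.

1. -39.342390, 138.539883
2. -0.904433, -173.320467
3. 25.453700, -2.041333
4. 41.725317, -66.176300

Point 1:
  Latitude: 39 + 20.5434/60 = 39.3423900
  S ⇒ negate
  Lon: 32.393′ = 0.539883°; total 138.5398833
  E ⇒ keep positive
Point 2:
  Latitude: 54.266′ = 0.904433°; total 0.9044333
  S → negative
  Longitude: 19.228′ = 0.320467°; total 173.3204667
  hemisphere W, so the sign is −
Point 3:
  φ: 27.222′ = 0.453700°; total 25.4537000
  N → positive
  Longitude: 2.48′ = 0.041333°; total 2.0413333
  W → negative
Point 4:
  φ: degrees = first 2 digits = 41, minutes = 43.519; 41 + 43.519/60 = 41.7253167
  N → positive
  λ: split at 3 digits → 066° and 10.578′; 66 + 10.578/60 = 66.1763000
  W → negative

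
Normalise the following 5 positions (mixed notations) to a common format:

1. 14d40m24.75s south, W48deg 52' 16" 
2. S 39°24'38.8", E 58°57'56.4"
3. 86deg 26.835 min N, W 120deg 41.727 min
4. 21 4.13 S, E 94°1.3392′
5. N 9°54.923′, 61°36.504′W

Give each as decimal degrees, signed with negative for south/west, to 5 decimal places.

1. -14.67354, -48.87111
2. -39.41078, 58.96567
3. 86.44725, -120.69545
4. -21.06883, 94.02232
5. 9.91538, -61.60840

Point 1:
  φ: 14 + 40/60 + 24.75/3600 = 14.673542
  S → negative
  Longitude: 48 + 52/60 + 16/3600 = 48.871111
  hemisphere W, so the sign is −
Point 2:
  Lat: 39 + 24/60 + 38.8/3600 = 39.410778
  S → negative
  Lon: 58° + 57/60 + 56.4/3600 = 58 + 0.950000 + 0.015667 = 58.965667
  E ⇒ keep positive
Point 3:
  Latitude: 26.835′ = 0.447250°; total 86.447250
  N ⇒ keep positive
  Longitude: 41.727′ = 0.695450°; total 120.695450
  W ⇒ negate
Point 4:
  Lat: 4.13′ = 0.068833°; total 21.068833
  S → negative
  Lon: 94 + 1.3392/60 = 94.022320
  E → positive
Point 5:
  φ: 9 + 54.923/60 = 9.915383
  N ⇒ keep positive
  Lon: 61 + 36.504/60 = 61.608400
  W ⇒ negate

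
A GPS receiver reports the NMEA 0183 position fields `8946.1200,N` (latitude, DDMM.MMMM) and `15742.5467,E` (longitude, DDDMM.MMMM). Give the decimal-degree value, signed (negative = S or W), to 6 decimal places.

89.768667, 157.709112

Lat: split at 2 digits → 89° and 46.12′; 89 + 46.12/60 = 89.7686667
N → positive
Longitude: degrees = first 3 digits = 157, minutes = 42.5467; 157 + 42.5467/60 = 157.7091117
E → positive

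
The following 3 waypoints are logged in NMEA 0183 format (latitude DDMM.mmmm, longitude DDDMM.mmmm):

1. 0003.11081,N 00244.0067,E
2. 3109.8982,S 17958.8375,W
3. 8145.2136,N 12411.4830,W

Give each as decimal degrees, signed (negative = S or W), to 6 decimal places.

Point 1:
  Lat: split at 2 digits → 00° and 3.11081′; 0 + 3.11081/60 = 0.0518468
  N → positive
  Longitude: degrees = first 3 digits = 2, minutes = 44.0067; 2 + 44.0067/60 = 2.7334450
  E → positive
Point 2:
  Latitude: degrees = first 2 digits = 31, minutes = 9.8982; 31 + 9.8982/60 = 31.1649700
  S → negative
  Lon: split at 3 digits → 179° and 58.8375′; 179 + 58.8375/60 = 179.9806250
  hemisphere W, so the sign is −
Point 3:
  φ: split at 2 digits → 81° and 45.2136′; 81 + 45.2136/60 = 81.7535600
  N → positive
  Longitude: degrees = first 3 digits = 124, minutes = 11.483; 124 + 11.483/60 = 124.1913833
  W → negative

1. 0.051847, 2.733445
2. -31.164970, -179.980625
3. 81.753560, -124.191383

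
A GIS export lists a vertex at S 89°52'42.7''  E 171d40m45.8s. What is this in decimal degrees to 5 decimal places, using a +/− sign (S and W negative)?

-89.87853, 171.67939

Lat: 52′ + 42.7″ = 52.71167′; 89 + 52.71167/60 = 89.878528
hemisphere S, so the sign is −
λ: 171° + 40/60 + 45.8/3600 = 171 + 0.666667 + 0.012722 = 171.679389
E → positive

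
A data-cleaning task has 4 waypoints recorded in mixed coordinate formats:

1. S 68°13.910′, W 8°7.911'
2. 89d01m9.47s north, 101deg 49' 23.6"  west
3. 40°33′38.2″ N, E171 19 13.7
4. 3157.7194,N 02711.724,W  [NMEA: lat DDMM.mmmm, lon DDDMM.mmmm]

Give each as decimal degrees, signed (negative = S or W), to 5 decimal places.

Point 1:
  Lat: 13.91′ = 0.231833°; total 68.231833
  S ⇒ negate
  Lon: 8 + 7.911/60 = 8.131850
  W ⇒ negate
Point 2:
  Latitude: 89° + 1/60 + 9.47/3600 = 89 + 0.016667 + 0.002631 = 89.019297
  N ⇒ keep positive
  Longitude: 49′ + 23.6″ = 49.39333′; 101 + 49.39333/60 = 101.823222
  W ⇒ negate
Point 3:
  Latitude: 40 + 33/60 + 38.2/3600 = 40.560611
  N ⇒ keep positive
  λ: 171° + 19/60 + 13.7/3600 = 171 + 0.316667 + 0.003806 = 171.320472
  E ⇒ keep positive
Point 4:
  Lat: split at 2 digits → 31° and 57.7194′; 31 + 57.7194/60 = 31.961990
  N → positive
  Longitude: split at 3 digits → 027° and 11.724′; 27 + 11.724/60 = 27.195400
  W ⇒ negate

1. -68.23183, -8.13185
2. 89.01930, -101.82322
3. 40.56061, 171.32047
4. 31.96199, -27.19540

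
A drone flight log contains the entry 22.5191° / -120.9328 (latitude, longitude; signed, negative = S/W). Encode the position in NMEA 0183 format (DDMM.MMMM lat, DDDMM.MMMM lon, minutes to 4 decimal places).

Lat: minutes = (22.519100 − 22) × 60 = 31.146000
Longitude is negative → W; |value| = 120.932800
λ: minutes = (120.932800 − 120) × 60 = 55.968000

2231.1460,N / 12055.9680,W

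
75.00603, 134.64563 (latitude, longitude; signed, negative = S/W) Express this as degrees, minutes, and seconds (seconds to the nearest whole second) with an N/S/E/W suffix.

Lat: 0.006030° → 0.36180′; 0.36180 × 60 = 21.71″
Longitude: whole degrees 134; 38.73780′ → 38′ and 44.27″

75°00′22″ N, 134°38′44″ E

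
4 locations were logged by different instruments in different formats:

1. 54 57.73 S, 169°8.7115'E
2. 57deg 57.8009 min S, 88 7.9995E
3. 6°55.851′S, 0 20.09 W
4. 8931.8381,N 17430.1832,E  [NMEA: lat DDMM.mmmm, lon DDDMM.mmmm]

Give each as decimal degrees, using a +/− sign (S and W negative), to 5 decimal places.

1. -54.96217, 169.14519
2. -57.96335, 88.13333
3. -6.93085, -0.33483
4. 89.53064, 174.50305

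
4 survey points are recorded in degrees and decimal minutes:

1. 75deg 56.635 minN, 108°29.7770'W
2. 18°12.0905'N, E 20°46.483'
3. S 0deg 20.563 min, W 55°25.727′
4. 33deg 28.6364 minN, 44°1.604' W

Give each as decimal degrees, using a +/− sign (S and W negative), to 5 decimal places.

1. 75.94392, -108.49628
2. 18.20151, 20.77472
3. -0.34272, -55.42878
4. 33.47727, -44.02673

Point 1:
  Latitude: 75 + 56.635/60 = 75.943917
  N ⇒ keep positive
  Lon: 108 + 29.777/60 = 108.496283
  W → negative
Point 2:
  φ: 18 + 12.0905/60 = 18.201508
  N → positive
  λ: 20 + 46.483/60 = 20.774717
  E ⇒ keep positive
Point 3:
  Latitude: 20.563′ = 0.342717°; total 0.342717
  S → negative
  λ: 55 + 25.727/60 = 55.428783
  hemisphere W, so the sign is −
Point 4:
  Lat: 28.6364′ = 0.477273°; total 33.477273
  N → positive
  λ: 1.604′ = 0.026733°; total 44.026733
  W ⇒ negate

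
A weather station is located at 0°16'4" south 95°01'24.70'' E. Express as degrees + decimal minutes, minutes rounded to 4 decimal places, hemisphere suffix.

φ: seconds/60 = 0.06667; minutes = 16 + 0.06667 = 16.066667
Longitude: seconds/60 = 0.41167; minutes = 1 + 0.41167 = 1.411667

0° 16.0667′ S, 95° 1.4117′ E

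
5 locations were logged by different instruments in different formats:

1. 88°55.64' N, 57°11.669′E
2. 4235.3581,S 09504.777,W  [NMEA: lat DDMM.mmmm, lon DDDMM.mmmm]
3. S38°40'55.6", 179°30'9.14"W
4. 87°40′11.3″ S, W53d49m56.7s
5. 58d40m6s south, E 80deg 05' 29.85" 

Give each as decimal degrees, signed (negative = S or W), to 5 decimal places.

1. 88.92733, 57.19448
2. -42.58930, -95.07962
3. -38.68211, -179.50254
4. -87.66981, -53.83242
5. -58.66833, 80.09163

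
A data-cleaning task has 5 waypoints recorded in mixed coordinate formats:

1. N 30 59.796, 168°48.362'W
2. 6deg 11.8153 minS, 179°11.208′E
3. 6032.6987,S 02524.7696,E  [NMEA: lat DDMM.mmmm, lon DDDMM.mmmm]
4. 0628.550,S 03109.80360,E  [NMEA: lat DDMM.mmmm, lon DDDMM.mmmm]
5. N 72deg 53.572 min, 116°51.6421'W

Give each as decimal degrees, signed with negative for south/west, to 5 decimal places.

1. 30.99660, -168.80603
2. -6.19692, 179.18680
3. -60.54498, 25.41283
4. -6.47583, 31.16339
5. 72.89287, -116.86070

Point 1:
  Lat: 30 + 59.796/60 = 30.996600
  N → positive
  Lon: 48.362′ = 0.806033°; total 168.806033
  W → negative
Point 2:
  Latitude: 6 + 11.8153/60 = 6.196922
  S ⇒ negate
  λ: 11.208′ = 0.186800°; total 179.186800
  E → positive
Point 3:
  φ: degrees = first 2 digits = 60, minutes = 32.6987; 60 + 32.6987/60 = 60.544978
  hemisphere S, so the sign is −
  Longitude: split at 3 digits → 025° and 24.7696′; 25 + 24.7696/60 = 25.412827
  E → positive
Point 4:
  Latitude: degrees = first 2 digits = 6, minutes = 28.55; 6 + 28.55/60 = 6.475833
  S → negative
  λ: split at 3 digits → 031° and 9.8036′; 31 + 9.8036/60 = 31.163393
  E ⇒ keep positive
Point 5:
  Latitude: 53.572′ = 0.892867°; total 72.892867
  N → positive
  Lon: 116 + 51.6421/60 = 116.860702
  W → negative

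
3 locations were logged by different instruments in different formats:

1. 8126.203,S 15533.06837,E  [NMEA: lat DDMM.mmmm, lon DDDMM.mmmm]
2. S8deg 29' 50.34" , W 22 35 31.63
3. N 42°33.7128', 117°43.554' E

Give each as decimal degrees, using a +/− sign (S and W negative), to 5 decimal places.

Point 1:
  Latitude: split at 2 digits → 81° and 26.203′; 81 + 26.203/60 = 81.436717
  S → negative
  Lon: degrees = first 3 digits = 155, minutes = 33.06837; 155 + 33.06837/60 = 155.551140
  E → positive
Point 2:
  φ: 8 + 29/60 + 50.34/3600 = 8.497317
  hemisphere S, so the sign is −
  λ: 22° + 35/60 + 31.63/3600 = 22 + 0.583333 + 0.008786 = 22.592119
  hemisphere W, so the sign is −
Point 3:
  Lat: 33.7128′ = 0.561880°; total 42.561880
  N → positive
  Longitude: 43.554′ = 0.725900°; total 117.725900
  E ⇒ keep positive

1. -81.43672, 155.55114
2. -8.49732, -22.59212
3. 42.56188, 117.72590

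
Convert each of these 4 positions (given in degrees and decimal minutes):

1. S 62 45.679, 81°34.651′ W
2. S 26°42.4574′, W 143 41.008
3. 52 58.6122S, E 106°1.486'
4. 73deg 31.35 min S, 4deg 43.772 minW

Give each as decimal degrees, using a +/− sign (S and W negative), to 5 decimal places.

Point 1:
  Lat: 62 + 45.679/60 = 62.761317
  hemisphere S, so the sign is −
  λ: 81 + 34.651/60 = 81.577517
  hemisphere W, so the sign is −
Point 2:
  Lat: 26 + 42.4574/60 = 26.707623
  S → negative
  Lon: 41.008′ = 0.683467°; total 143.683467
  W ⇒ negate
Point 3:
  Lat: 58.6122′ = 0.976870°; total 52.976870
  hemisphere S, so the sign is −
  Lon: 1.486′ = 0.024767°; total 106.024767
  E → positive
Point 4:
  φ: 31.35′ = 0.522500°; total 73.522500
  S ⇒ negate
  Lon: 4 + 43.772/60 = 4.729533
  W → negative

1. -62.76132, -81.57752
2. -26.70762, -143.68347
3. -52.97687, 106.02477
4. -73.52250, -4.72953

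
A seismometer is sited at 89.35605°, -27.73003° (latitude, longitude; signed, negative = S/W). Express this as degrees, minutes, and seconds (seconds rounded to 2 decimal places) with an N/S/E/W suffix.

89°21′21.78″ N, 27°43′48.11″ W

Latitude: 0.356050 × 60 = 21.36300′ → 21′, remainder × 60 = 21.7800″
Longitude is negative → W; |value| = 27.730030
Lon: whole degrees 27; 43.80180′ → 43′ and 48.1080″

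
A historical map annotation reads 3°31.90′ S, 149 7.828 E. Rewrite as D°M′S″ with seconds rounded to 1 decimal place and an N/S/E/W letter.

Lat: fractional minutes 0.90000 × 60 = 54.000″
λ: fractional minutes 0.82800 × 60 = 49.680″

3°31′54.0″ S, 149°07′49.7″ E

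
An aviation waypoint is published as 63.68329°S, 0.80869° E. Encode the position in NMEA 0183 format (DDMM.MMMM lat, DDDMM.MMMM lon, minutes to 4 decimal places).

6340.9974,S / 00048.5214,E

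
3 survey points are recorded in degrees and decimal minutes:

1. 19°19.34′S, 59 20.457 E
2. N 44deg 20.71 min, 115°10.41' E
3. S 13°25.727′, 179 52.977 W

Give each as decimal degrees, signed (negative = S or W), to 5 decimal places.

1. -19.32233, 59.34095
2. 44.34517, 115.17350
3. -13.42878, -179.88295

Point 1:
  φ: 19 + 19.34/60 = 19.322333
  hemisphere S, so the sign is −
  Lon: 59 + 20.457/60 = 59.340950
  E ⇒ keep positive
Point 2:
  φ: 20.71′ = 0.345167°; total 44.345167
  N → positive
  Lon: 115 + 10.41/60 = 115.173500
  E → positive
Point 3:
  φ: 13 + 25.727/60 = 13.428783
  hemisphere S, so the sign is −
  Lon: 179 + 52.977/60 = 179.882950
  W → negative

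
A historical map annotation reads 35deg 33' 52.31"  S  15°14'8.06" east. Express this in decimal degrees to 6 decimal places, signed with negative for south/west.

φ: 35° + 33/60 + 52.31/3600 = 35 + 0.550000 + 0.014531 = 35.5645306
S → negative
Longitude: 14′ + 8.06″ = 14.13433′; 15 + 14.13433/60 = 15.2355722
E ⇒ keep positive

-35.564531, 15.235572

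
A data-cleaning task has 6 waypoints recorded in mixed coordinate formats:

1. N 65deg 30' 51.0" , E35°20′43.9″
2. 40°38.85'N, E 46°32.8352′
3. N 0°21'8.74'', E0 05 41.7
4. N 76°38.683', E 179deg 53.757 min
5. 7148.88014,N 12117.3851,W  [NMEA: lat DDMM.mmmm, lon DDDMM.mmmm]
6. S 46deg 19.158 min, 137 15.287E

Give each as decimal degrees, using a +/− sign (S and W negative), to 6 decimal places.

Point 1:
  Lat: 65 + 30/60 + 51/3600 = 65.5141667
  N → positive
  λ: 20′ + 43.9″ = 20.73167′; 35 + 20.73167/60 = 35.3455278
  E → positive
Point 2:
  Latitude: 40 + 38.85/60 = 40.6475000
  N → positive
  Longitude: 32.8352′ = 0.547253°; total 46.5472533
  E ⇒ keep positive
Point 3:
  Lat: 0° + 21/60 + 8.74/3600 = 0 + 0.350000 + 0.002428 = 0.3524278
  N → positive
  Lon: 0 + 5/60 + 41.7/3600 = 0.0949167
  E → positive
Point 4:
  Latitude: 38.683′ = 0.644717°; total 76.6447167
  N → positive
  Lon: 179 + 53.757/60 = 179.8959500
  E ⇒ keep positive
Point 5:
  φ: degrees = first 2 digits = 71, minutes = 48.88014; 71 + 48.88014/60 = 71.8146690
  N → positive
  Lon: split at 3 digits → 121° and 17.3851′; 121 + 17.3851/60 = 121.2897517
  W ⇒ negate
Point 6:
  φ: 46 + 19.158/60 = 46.3193000
  S → negative
  λ: 15.287′ = 0.254783°; total 137.2547833
  E ⇒ keep positive

1. 65.514167, 35.345528
2. 40.647500, 46.547253
3. 0.352428, 0.094917
4. 76.644717, 179.895950
5. 71.814669, -121.289752
6. -46.319300, 137.254783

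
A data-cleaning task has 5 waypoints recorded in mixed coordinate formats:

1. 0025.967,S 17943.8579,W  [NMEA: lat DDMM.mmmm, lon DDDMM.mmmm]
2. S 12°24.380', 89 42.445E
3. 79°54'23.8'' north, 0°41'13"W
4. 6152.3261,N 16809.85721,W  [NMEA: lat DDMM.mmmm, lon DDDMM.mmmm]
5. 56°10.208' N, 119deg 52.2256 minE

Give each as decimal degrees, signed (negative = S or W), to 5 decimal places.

1. -0.43278, -179.73097
2. -12.40633, 89.70742
3. 79.90661, -0.68694
4. 61.87210, -168.16429
5. 56.17013, 119.87043

Point 1:
  Latitude: degrees = first 2 digits = 0, minutes = 25.967; 0 + 25.967/60 = 0.432783
  S ⇒ negate
  Longitude: degrees = first 3 digits = 179, minutes = 43.8579; 179 + 43.8579/60 = 179.730965
  W ⇒ negate
Point 2:
  Lat: 24.38′ = 0.406333°; total 12.406333
  S → negative
  Longitude: 89 + 42.445/60 = 89.707417
  E ⇒ keep positive
Point 3:
  Lat: 54′ + 23.8″ = 54.39667′; 79 + 54.39667/60 = 79.906611
  N → positive
  λ: 0° + 41/60 + 13/3600 = 0 + 0.683333 + 0.003611 = 0.686944
  hemisphere W, so the sign is −
Point 4:
  Latitude: degrees = first 2 digits = 61, minutes = 52.3261; 61 + 52.3261/60 = 61.872102
  N → positive
  Longitude: degrees = first 3 digits = 168, minutes = 9.85721; 168 + 9.85721/60 = 168.164287
  W ⇒ negate
Point 5:
  φ: 56 + 10.208/60 = 56.170133
  N ⇒ keep positive
  Longitude: 119 + 52.2256/60 = 119.870427
  E ⇒ keep positive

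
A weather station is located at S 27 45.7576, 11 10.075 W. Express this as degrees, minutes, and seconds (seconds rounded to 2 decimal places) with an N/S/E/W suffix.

Lat: 45.75760′ → 45′ and 0.75760 × 60 = 45.4560″
Lon: 10.07500′ → 10′ and 0.07500 × 60 = 4.5000″

27°45′45.46″ S, 11°10′4.50″ W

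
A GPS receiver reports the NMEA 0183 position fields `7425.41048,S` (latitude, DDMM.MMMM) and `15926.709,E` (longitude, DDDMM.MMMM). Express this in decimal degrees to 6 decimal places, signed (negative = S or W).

Lat: split at 2 digits → 74° and 25.41048′; 74 + 25.41048/60 = 74.4235080
hemisphere S, so the sign is −
Lon: split at 3 digits → 159° and 26.709′; 159 + 26.709/60 = 159.4451500
E → positive

-74.423508, 159.445150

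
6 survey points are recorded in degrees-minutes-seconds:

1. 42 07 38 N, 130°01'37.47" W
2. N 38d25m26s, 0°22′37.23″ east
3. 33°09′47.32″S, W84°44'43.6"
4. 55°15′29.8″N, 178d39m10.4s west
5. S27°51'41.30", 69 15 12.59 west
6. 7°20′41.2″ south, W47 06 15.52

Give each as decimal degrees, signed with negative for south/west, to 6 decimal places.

Point 1:
  Latitude: 42° + 7/60 + 38/3600 = 42 + 0.116667 + 0.010556 = 42.1272222
  N → positive
  λ: 130 + 1/60 + 37.47/3600 = 130.0270750
  W → negative
Point 2:
  Latitude: 38 + 25/60 + 26/3600 = 38.4238889
  N → positive
  λ: 0 + 22/60 + 37.23/3600 = 0.3770083
  E → positive
Point 3:
  Lat: 33 + 9/60 + 47.32/3600 = 33.1631444
  hemisphere S, so the sign is −
  λ: 84 + 44/60 + 43.6/3600 = 84.7454444
  W → negative
Point 4:
  φ: 15′ + 29.8″ = 15.49667′; 55 + 15.49667/60 = 55.2582778
  N ⇒ keep positive
  Lon: 178° + 39/60 + 10.4/3600 = 178 + 0.650000 + 0.002889 = 178.6528889
  W → negative
Point 5:
  φ: 51′ + 41.3″ = 51.68833′; 27 + 51.68833/60 = 27.8614722
  hemisphere S, so the sign is −
  Longitude: 69 + 15/60 + 12.59/3600 = 69.2534972
  W → negative
Point 6:
  Lat: 7° + 20/60 + 41.2/3600 = 7 + 0.333333 + 0.011444 = 7.3447778
  S → negative
  Lon: 47° + 6/60 + 15.52/3600 = 47 + 0.100000 + 0.004311 = 47.1043111
  W ⇒ negate

1. 42.127222, -130.027075
2. 38.423889, 0.377008
3. -33.163144, -84.745444
4. 55.258278, -178.652889
5. -27.861472, -69.253497
6. -7.344778, -47.104311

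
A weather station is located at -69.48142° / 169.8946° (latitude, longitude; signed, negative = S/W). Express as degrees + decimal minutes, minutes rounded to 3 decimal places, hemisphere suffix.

Latitude is negative → S; |value| = 69.481420
Latitude: minutes = (69.481420 − 69) × 60 = 28.88520
Lon: minutes = (169.894600 − 169) × 60 = 53.67600

69° 28.885′ S, 169° 53.676′ E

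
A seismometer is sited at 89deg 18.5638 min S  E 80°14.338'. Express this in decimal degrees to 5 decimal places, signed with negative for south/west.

-89.30940, 80.23897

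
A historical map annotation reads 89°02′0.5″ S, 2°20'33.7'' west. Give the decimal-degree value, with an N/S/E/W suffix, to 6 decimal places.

89.033472° S, 2.342694° W

φ: 89 + 2/60 + 0.5/3600 = 89.0334722
Lon: 2° + 20/60 + 33.7/3600 = 2 + 0.333333 + 0.009361 = 2.3426944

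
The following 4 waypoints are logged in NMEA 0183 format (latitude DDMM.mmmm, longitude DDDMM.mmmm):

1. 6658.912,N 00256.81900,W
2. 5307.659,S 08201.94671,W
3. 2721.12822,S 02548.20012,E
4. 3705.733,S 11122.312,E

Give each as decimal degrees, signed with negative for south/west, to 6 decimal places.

Point 1:
  φ: degrees = first 2 digits = 66, minutes = 58.912; 66 + 58.912/60 = 66.9818667
  N ⇒ keep positive
  Lon: split at 3 digits → 002° and 56.819′; 2 + 56.819/60 = 2.9469833
  W → negative
Point 2:
  Lat: split at 2 digits → 53° and 7.659′; 53 + 7.659/60 = 53.1276500
  S ⇒ negate
  λ: degrees = first 3 digits = 82, minutes = 1.94671; 82 + 1.94671/60 = 82.0324452
  hemisphere W, so the sign is −
Point 3:
  φ: degrees = first 2 digits = 27, minutes = 21.12822; 27 + 21.12822/60 = 27.3521370
  S ⇒ negate
  Longitude: split at 3 digits → 025° and 48.20012′; 25 + 48.20012/60 = 25.8033353
  E ⇒ keep positive
Point 4:
  Lat: split at 2 digits → 37° and 5.733′; 37 + 5.733/60 = 37.0955500
  hemisphere S, so the sign is −
  Longitude: split at 3 digits → 111° and 22.312′; 111 + 22.312/60 = 111.3718667
  E → positive

1. 66.981867, -2.946983
2. -53.127650, -82.032445
3. -27.352137, 25.803335
4. -37.095550, 111.371867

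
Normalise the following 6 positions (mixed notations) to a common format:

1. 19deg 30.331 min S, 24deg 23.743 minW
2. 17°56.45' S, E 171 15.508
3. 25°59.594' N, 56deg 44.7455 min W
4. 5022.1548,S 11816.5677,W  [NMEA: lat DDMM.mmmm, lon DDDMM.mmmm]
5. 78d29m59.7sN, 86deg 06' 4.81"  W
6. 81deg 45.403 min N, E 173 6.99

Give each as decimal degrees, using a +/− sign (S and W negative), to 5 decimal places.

1. -19.50552, -24.39572
2. -17.94083, 171.25847
3. 25.99323, -56.74576
4. -50.36925, -118.27613
5. 78.49992, -86.10134
6. 81.75672, 173.11650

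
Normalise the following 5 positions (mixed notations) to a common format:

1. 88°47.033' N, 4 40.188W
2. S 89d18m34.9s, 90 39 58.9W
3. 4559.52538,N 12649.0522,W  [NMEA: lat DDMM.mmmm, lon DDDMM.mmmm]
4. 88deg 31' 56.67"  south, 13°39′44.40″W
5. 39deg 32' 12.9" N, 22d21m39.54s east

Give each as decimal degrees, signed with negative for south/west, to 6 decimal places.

1. 88.783883, -4.669800
2. -89.309694, -90.666361
3. 45.992090, -126.817537
4. -88.532408, -13.662333
5. 39.536917, 22.360983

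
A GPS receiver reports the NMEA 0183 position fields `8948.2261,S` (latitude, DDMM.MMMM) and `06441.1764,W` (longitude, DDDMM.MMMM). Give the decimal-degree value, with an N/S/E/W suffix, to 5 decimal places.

φ: degrees = first 2 digits = 89, minutes = 48.2261; 89 + 48.2261/60 = 89.803768
λ: split at 3 digits → 064° and 41.1764′; 64 + 41.1764/60 = 64.686273

89.80377° S, 64.68627° W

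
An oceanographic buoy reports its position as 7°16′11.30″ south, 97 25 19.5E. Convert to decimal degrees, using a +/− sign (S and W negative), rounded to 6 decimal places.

-7.269806, 97.422083

Latitude: 7 + 16/60 + 11.3/3600 = 7.2698056
hemisphere S, so the sign is −
Longitude: 25′ + 19.5″ = 25.32500′; 97 + 25.32500/60 = 97.4220833
E → positive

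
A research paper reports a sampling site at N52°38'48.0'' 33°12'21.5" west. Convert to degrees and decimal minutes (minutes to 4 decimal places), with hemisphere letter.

52° 38.8000′ N, 33° 12.3583′ W

Latitude: 38 + 48/60 = 38.800000′
Longitude: seconds/60 = 0.35833; minutes = 12 + 0.35833 = 12.358333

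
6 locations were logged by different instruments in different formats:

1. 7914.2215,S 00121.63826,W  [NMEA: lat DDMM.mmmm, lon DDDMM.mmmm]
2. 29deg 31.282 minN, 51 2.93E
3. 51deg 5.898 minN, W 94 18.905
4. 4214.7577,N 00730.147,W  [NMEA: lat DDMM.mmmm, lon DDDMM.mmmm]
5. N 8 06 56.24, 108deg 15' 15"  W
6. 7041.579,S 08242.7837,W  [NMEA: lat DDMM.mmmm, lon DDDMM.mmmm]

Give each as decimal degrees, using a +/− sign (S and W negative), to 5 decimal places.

Point 1:
  Lat: split at 2 digits → 79° and 14.2215′; 79 + 14.2215/60 = 79.237025
  S ⇒ negate
  Lon: degrees = first 3 digits = 1, minutes = 21.63826; 1 + 21.63826/60 = 1.360638
  W ⇒ negate
Point 2:
  Lat: 29 + 31.282/60 = 29.521367
  N → positive
  λ: 51 + 2.93/60 = 51.048833
  E ⇒ keep positive
Point 3:
  φ: 51 + 5.898/60 = 51.098300
  N → positive
  λ: 18.905′ = 0.315083°; total 94.315083
  W ⇒ negate
Point 4:
  Lat: split at 2 digits → 42° and 14.7577′; 42 + 14.7577/60 = 42.245962
  N ⇒ keep positive
  Lon: degrees = first 3 digits = 7, minutes = 30.147; 7 + 30.147/60 = 7.502450
  hemisphere W, so the sign is −
Point 5:
  Lat: 8° + 6/60 + 56.24/3600 = 8 + 0.100000 + 0.015622 = 8.115622
  N → positive
  Longitude: 108° + 15/60 + 15/3600 = 108 + 0.250000 + 0.004167 = 108.254167
  W → negative
Point 6:
  Lat: degrees = first 2 digits = 70, minutes = 41.579; 70 + 41.579/60 = 70.692983
  hemisphere S, so the sign is −
  Longitude: degrees = first 3 digits = 82, minutes = 42.7837; 82 + 42.7837/60 = 82.713062
  W → negative

1. -79.23703, -1.36064
2. 29.52137, 51.04883
3. 51.09830, -94.31508
4. 42.24596, -7.50245
5. 8.11562, -108.25417
6. -70.69298, -82.71306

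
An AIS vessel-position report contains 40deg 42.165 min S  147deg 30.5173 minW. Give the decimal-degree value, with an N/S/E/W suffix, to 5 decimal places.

40.70275° S, 147.50862° W

Lat: 40 + 42.165/60 = 40.702750
λ: 30.5173′ = 0.508622°; total 147.508622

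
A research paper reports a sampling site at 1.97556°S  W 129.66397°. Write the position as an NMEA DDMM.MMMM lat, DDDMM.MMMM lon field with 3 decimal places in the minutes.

Latitude: minutes = (1.975560 − 1) × 60 = 58.53360
Lon: fractional part 0.663970 → 39.83820 minutes

0158.534,S / 12939.838,W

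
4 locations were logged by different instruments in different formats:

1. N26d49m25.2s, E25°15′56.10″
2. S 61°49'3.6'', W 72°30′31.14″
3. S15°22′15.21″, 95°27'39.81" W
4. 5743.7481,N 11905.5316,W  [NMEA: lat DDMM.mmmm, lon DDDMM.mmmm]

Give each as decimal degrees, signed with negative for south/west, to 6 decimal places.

Point 1:
  Lat: 26° + 49/60 + 25.2/3600 = 26 + 0.816667 + 0.007000 = 26.8236667
  N → positive
  Longitude: 25° + 15/60 + 56.1/3600 = 25 + 0.250000 + 0.015583 = 25.2655833
  E ⇒ keep positive
Point 2:
  Latitude: 61 + 49/60 + 3.6/3600 = 61.8176667
  hemisphere S, so the sign is −
  λ: 30′ + 31.14″ = 30.51900′; 72 + 30.51900/60 = 72.5086500
  hemisphere W, so the sign is −
Point 3:
  φ: 15 + 22/60 + 15.21/3600 = 15.3708917
  S ⇒ negate
  λ: 95 + 27/60 + 39.81/3600 = 95.4610583
  W → negative
Point 4:
  φ: degrees = first 2 digits = 57, minutes = 43.7481; 57 + 43.7481/60 = 57.7291350
  N → positive
  Lon: degrees = first 3 digits = 119, minutes = 5.5316; 119 + 5.5316/60 = 119.0921933
  W → negative

1. 26.823667, 25.265583
2. -61.817667, -72.508650
3. -15.370892, -95.461058
4. 57.729135, -119.092193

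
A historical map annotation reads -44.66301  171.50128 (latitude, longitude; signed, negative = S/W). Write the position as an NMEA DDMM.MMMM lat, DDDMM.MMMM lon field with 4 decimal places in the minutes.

Latitude is negative → S; |value| = 44.663010
φ: 44° + 0.663010 × 60 = 44° 39.780600′
λ: minutes = (171.501280 − 171) × 60 = 30.076800

4439.7806,S / 17130.0768,E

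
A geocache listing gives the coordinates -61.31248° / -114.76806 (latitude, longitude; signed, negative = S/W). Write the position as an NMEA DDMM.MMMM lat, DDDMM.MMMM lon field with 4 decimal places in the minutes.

Latitude is negative → S; |value| = 61.312480
Latitude: 61° + 0.312480 × 60 = 61° 18.748800′
Longitude is negative → W; |value| = 114.768060
Longitude: 114° + 0.768060 × 60 = 114° 46.083600′

6118.7488,S / 11446.0836,W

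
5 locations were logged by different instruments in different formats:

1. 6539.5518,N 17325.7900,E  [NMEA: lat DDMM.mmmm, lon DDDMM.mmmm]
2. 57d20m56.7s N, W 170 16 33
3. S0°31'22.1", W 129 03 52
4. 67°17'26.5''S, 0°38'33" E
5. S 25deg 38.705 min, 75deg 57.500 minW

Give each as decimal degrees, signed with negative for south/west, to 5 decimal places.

Point 1:
  Lat: degrees = first 2 digits = 65, minutes = 39.5518; 65 + 39.5518/60 = 65.659197
  N ⇒ keep positive
  Lon: split at 3 digits → 173° and 25.79′; 173 + 25.79/60 = 173.429833
  E ⇒ keep positive
Point 2:
  Latitude: 20′ + 56.7″ = 20.94500′; 57 + 20.94500/60 = 57.349083
  N → positive
  λ: 170° + 16/60 + 33/3600 = 170 + 0.266667 + 0.009167 = 170.275833
  W → negative
Point 3:
  φ: 0 + 31/60 + 22.1/3600 = 0.522806
  S ⇒ negate
  λ: 3′ + 52″ = 3.86667′; 129 + 3.86667/60 = 129.064444
  W → negative
Point 4:
  Lat: 17′ + 26.5″ = 17.44167′; 67 + 17.44167/60 = 67.290694
  S → negative
  λ: 0° + 38/60 + 33/3600 = 0 + 0.633333 + 0.009167 = 0.642500
  E → positive
Point 5:
  Lat: 25 + 38.705/60 = 25.645083
  hemisphere S, so the sign is −
  λ: 75 + 57.5/60 = 75.958333
  W ⇒ negate

1. 65.65920, 173.42983
2. 57.34908, -170.27583
3. -0.52281, -129.06444
4. -67.29069, 0.64250
5. -25.64508, -75.95833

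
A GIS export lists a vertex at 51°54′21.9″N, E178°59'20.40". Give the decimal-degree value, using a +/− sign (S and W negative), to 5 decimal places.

51.90608, 178.98900

Latitude: 51 + 54/60 + 21.9/3600 = 51.906083
N → positive
λ: 178° + 59/60 + 20.4/3600 = 178 + 0.983333 + 0.005667 = 178.989000
E ⇒ keep positive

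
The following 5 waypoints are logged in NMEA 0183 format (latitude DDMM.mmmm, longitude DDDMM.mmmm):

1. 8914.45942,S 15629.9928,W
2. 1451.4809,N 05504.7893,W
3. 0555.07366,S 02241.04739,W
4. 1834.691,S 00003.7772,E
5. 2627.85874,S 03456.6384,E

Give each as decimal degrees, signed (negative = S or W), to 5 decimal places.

1. -89.24099, -156.49988
2. 14.85802, -55.07982
3. -5.91789, -22.68412
4. -18.57818, 0.06295
5. -26.46431, 34.94397

Point 1:
  φ: degrees = first 2 digits = 89, minutes = 14.45942; 89 + 14.45942/60 = 89.240990
  S ⇒ negate
  λ: degrees = first 3 digits = 156, minutes = 29.9928; 156 + 29.9928/60 = 156.499880
  W ⇒ negate
Point 2:
  Lat: split at 2 digits → 14° and 51.4809′; 14 + 51.4809/60 = 14.858015
  N → positive
  λ: split at 3 digits → 055° and 4.7893′; 55 + 4.7893/60 = 55.079822
  hemisphere W, so the sign is −
Point 3:
  Lat: degrees = first 2 digits = 5, minutes = 55.07366; 5 + 55.07366/60 = 5.917894
  S ⇒ negate
  Lon: degrees = first 3 digits = 22, minutes = 41.04739; 22 + 41.04739/60 = 22.684123
  hemisphere W, so the sign is −
Point 4:
  Latitude: split at 2 digits → 18° and 34.691′; 18 + 34.691/60 = 18.578183
  hemisphere S, so the sign is −
  Lon: split at 3 digits → 000° and 3.7772′; 0 + 3.7772/60 = 0.062953
  E → positive
Point 5:
  φ: degrees = first 2 digits = 26, minutes = 27.85874; 26 + 27.85874/60 = 26.464312
  hemisphere S, so the sign is −
  Longitude: split at 3 digits → 034° and 56.6384′; 34 + 56.6384/60 = 34.943973
  E → positive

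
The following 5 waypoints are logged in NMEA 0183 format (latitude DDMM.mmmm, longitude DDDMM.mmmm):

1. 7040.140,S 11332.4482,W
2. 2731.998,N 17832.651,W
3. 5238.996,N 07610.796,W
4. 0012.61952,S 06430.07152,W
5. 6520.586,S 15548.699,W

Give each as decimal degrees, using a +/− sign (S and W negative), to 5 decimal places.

Point 1:
  φ: degrees = first 2 digits = 70, minutes = 40.14; 70 + 40.14/60 = 70.669000
  hemisphere S, so the sign is −
  Longitude: split at 3 digits → 113° and 32.4482′; 113 + 32.4482/60 = 113.540803
  W → negative
Point 2:
  Latitude: split at 2 digits → 27° and 31.998′; 27 + 31.998/60 = 27.533300
  N ⇒ keep positive
  Lon: split at 3 digits → 178° and 32.651′; 178 + 32.651/60 = 178.544183
  hemisphere W, so the sign is −
Point 3:
  Lat: degrees = first 2 digits = 52, minutes = 38.996; 52 + 38.996/60 = 52.649933
  N → positive
  Lon: degrees = first 3 digits = 76, minutes = 10.796; 76 + 10.796/60 = 76.179933
  hemisphere W, so the sign is −
Point 4:
  φ: split at 2 digits → 00° and 12.61952′; 0 + 12.61952/60 = 0.210325
  S ⇒ negate
  λ: split at 3 digits → 064° and 30.07152′; 64 + 30.07152/60 = 64.501192
  W ⇒ negate
Point 5:
  Lat: degrees = first 2 digits = 65, minutes = 20.586; 65 + 20.586/60 = 65.343100
  hemisphere S, so the sign is −
  λ: split at 3 digits → 155° and 48.699′; 155 + 48.699/60 = 155.811650
  W → negative

1. -70.66900, -113.54080
2. 27.53330, -178.54418
3. 52.64993, -76.17993
4. -0.21033, -64.50119
5. -65.34310, -155.81165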